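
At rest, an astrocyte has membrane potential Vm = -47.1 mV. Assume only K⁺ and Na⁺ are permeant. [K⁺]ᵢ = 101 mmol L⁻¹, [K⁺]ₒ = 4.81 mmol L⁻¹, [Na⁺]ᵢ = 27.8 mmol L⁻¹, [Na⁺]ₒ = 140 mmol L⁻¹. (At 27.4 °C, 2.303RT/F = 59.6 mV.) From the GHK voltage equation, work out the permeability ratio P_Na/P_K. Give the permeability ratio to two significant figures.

Let α = P_Na/P_K. GHK: Vm = 59.6·log₁₀[(Kₒ + α·Naₒ)/(Kᵢ + α·Naᵢ)].
10^(Vm/59.6) = 10^(-47.1/59.6) = 0.16208
So 0.16208·(Kᵢ + α·Naᵢ) = Kₒ + α·Naₒ → α = (0.16208·101.0 − 4.81) / (140.0 − 0.16208·27.8)
α = (16.37 − 4.81) / (140.0 − 4.506) = 11.56/135.5 = 0.08532

0.085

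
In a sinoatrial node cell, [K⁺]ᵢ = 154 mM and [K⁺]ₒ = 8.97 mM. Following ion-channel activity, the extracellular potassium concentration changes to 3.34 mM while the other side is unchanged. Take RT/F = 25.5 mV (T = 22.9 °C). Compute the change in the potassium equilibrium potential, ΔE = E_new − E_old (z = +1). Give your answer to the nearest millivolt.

E_old = (25.5/1)·ln(8.97/154) = -72.50 mV
E_new = (25.5/1)·ln(3.34/154) = -97.69 mV
ΔE = -97.69 − (-72.50) = -25.19 mV

-25 mV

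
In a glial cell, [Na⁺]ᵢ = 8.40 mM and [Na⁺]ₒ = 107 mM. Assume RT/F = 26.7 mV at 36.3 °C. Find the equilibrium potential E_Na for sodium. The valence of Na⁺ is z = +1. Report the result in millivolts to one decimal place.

67.9 mV

E = (26.7/z) · ln([Na⁺]_out/[Na⁺]_in) with z = +1.
= (26.7/1) · ln(107/8.40) = 26.70 · ln(12.74)
= 26.70 · (2.5446) = 67.94 mV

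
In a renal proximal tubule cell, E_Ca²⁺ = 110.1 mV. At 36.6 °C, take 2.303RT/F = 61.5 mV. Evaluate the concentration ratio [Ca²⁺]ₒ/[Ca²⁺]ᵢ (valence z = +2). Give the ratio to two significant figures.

log₁₀([out]/[in]) = E·z/(61.5) = 110.1 × 2 / 61.5 = 3.5805
[out]/[in] = 10^(3.5805) = 3806

3800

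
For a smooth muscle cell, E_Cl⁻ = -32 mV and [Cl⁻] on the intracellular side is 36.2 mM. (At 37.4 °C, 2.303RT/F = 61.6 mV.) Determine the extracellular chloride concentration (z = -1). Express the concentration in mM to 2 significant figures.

Nernst: E = (61.6/-1) · log₁₀([out]/[in]), so log₁₀([out]/[in]) = -32.0 × -1 / 61.6 = 0.5195.
[out]/[in] = 10^(0.5195) = 3.307.
[out] = 3.307 × 36.2 = 119.7 mM.

120 mM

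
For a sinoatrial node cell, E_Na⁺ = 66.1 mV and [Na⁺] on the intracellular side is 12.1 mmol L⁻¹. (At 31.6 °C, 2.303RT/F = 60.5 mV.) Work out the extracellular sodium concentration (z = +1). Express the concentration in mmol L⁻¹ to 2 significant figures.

150 mmol L⁻¹

Nernst: E = (60.5/1) · log₁₀([out]/[in]), so log₁₀([out]/[in]) = 66.1 × 1 / 60.5 = 1.0926.
[out]/[in] = 10^(1.0926) = 12.38.
[out] = 12.38 × 12.1 = 149.7 mmol L⁻¹.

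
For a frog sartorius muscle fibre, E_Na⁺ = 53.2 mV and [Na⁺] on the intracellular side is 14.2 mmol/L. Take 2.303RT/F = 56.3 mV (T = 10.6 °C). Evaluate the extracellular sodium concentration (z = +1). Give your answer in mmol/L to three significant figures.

Nernst: E = (56.3/1) · log₁₀([out]/[in]), so log₁₀([out]/[in]) = 53.2 × 1 / 56.3 = 0.9449.
[out]/[in] = 10^(0.9449) = 8.809.
[out] = 8.809 × 14.2 = 125.1 mmol/L.

125 mmol/L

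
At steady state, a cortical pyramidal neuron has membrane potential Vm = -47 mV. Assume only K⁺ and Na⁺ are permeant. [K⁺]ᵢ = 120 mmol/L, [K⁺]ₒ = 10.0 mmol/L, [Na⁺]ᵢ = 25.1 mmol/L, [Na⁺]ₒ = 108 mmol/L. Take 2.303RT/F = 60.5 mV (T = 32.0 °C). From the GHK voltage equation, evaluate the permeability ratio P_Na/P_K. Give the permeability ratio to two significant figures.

Let α = P_Na/P_K. GHK: Vm = 60.5·log₁₀[(Kₒ + α·Naₒ)/(Kᵢ + α·Naᵢ)].
10^(Vm/60.5) = 10^(-47.0/60.5) = 0.16716
So 0.16716·(Kᵢ + α·Naᵢ) = Kₒ + α·Naₒ → α = (0.16716·120.0 − 10.0) / (108.0 − 0.16716·25.1)
α = (20.06 − 10.0) / (108.0 − 4.196) = 10.06/103.8 = 0.09691

0.097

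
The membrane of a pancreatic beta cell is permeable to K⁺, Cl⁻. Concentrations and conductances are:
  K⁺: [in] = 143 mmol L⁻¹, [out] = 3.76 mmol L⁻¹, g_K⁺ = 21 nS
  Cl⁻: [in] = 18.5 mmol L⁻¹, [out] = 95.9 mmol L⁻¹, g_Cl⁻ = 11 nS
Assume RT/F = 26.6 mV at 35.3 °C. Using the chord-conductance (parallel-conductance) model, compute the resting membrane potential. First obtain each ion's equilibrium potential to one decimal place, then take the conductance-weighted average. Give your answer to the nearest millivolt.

-79 mV

E_K⁺ = (26.6/1)·ln(3.76/143) = -96.8 mV
E_Cl⁻ = (26.6/-1)·ln(95.9/18.5) = -43.8 mV
Vm = (Σ gᵢEᵢ)/(Σ gᵢ) = (21·-96.8 + 11·-43.8) / (21 + 11)
= -2514.60 / 32 = -78.58 mV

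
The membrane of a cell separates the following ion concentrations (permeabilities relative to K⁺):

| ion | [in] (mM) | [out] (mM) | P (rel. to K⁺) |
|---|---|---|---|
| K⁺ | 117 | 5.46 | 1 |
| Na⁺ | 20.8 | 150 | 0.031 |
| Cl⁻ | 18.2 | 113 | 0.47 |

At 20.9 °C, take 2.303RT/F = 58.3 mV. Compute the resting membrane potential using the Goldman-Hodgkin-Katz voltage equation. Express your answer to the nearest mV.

Vm = 58.3 · log₁₀[(Σ P·[cation]ₒ + Σ P·[anion]ᵢ) / (Σ P·[cation]ᵢ + Σ P·[anion]ₒ)]
Numerator = 1×5.46 + 0.031×150 + 0.47×18.2 = 18.66
Denominator = 1×117 + 0.031×20.8 + 0.47×113 = 170.8
Vm = 58.3 · log₁₀(0.1093) = 58.3 × (-0.9614) = -56.05 mV

-56 mV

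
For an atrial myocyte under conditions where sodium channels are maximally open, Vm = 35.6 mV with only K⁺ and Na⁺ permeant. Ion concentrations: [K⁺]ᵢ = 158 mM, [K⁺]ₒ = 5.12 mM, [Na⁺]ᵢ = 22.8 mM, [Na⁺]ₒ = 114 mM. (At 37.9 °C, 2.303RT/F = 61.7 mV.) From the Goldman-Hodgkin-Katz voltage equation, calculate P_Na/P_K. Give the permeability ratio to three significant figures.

Let α = P_Na/P_K. GHK: Vm = 61.7·log₁₀[(Kₒ + α·Naₒ)/(Kᵢ + α·Naᵢ)].
10^(Vm/61.7) = 10^(35.6/61.7) = 3.7756
So 3.7756·(Kᵢ + α·Naᵢ) = Kₒ + α·Naₒ → α = (3.7756·158.0 − 5.12) / (114.0 − 3.7756·22.8)
α = (596.5 − 5.12) / (114.0 − 86.08) = 591.4/27.92 = 21.19

21.2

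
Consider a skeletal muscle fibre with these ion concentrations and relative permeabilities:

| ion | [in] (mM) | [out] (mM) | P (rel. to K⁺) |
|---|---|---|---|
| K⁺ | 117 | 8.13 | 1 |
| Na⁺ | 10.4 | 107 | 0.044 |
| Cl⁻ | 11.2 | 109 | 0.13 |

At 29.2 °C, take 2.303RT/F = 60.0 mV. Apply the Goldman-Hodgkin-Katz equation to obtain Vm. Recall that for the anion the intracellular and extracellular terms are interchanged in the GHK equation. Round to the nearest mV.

-58 mV

Vm = 60.0 · log₁₀[(Σ P·[cation]ₒ + Σ P·[anion]ᵢ) / (Σ P·[cation]ᵢ + Σ P·[anion]ₒ)]
Numerator = 1×8.13 + 0.044×107 + 0.13×11.2 = 14.29
Denominator = 1×117 + 0.044×10.4 + 0.13×109 = 131.6
Vm = 60.0 · log₁₀(0.10859) = 60.0 × (-0.9642) = -57.85 mV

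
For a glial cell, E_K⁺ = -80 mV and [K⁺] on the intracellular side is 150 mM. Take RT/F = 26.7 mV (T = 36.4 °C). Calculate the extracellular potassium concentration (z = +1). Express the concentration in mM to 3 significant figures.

7.50 mM

Nernst: E = (26.7/1) · ln([out]/[in]), so ln([out]/[in]) = -80.0 × 1 / 26.7 = -2.9963.
[out]/[in] = e^(-2.9963) = 0.04997.
[out] = 0.04997 × 150 = 7.496 mM.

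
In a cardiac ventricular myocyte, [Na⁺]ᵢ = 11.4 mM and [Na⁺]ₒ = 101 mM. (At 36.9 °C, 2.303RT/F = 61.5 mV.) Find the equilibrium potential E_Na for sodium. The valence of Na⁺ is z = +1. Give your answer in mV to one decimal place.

E = (61.5/z) · log₁₀([Na⁺]_out/[Na⁺]_in) with z = +1.
= (61.5/1) · log₁₀(101/11.4) = 61.50 · log₁₀(8.86)
= 61.50 · (0.9474) = 58.27 mV

58.3 mV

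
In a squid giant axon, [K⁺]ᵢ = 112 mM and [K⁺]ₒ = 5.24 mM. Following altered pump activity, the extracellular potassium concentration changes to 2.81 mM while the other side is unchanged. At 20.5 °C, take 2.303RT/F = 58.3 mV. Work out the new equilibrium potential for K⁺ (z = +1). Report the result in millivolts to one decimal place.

-93.3 mV

After the shift: [K⁺]_out = 2.81, [K⁺]_in = 112 mM.
E_new = (58.3/1)·log₁₀(2.81/112) = 58.30 · (-1.6005) = -93.31 mV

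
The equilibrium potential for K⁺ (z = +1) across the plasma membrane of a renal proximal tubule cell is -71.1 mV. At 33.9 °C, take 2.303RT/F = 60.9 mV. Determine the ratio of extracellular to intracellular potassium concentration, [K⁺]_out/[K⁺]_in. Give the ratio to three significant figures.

0.0680

log₁₀([out]/[in]) = E·z/(60.9) = -71.1 × 1 / 60.9 = -1.1675
[out]/[in] = 10^(-1.1675) = 0.068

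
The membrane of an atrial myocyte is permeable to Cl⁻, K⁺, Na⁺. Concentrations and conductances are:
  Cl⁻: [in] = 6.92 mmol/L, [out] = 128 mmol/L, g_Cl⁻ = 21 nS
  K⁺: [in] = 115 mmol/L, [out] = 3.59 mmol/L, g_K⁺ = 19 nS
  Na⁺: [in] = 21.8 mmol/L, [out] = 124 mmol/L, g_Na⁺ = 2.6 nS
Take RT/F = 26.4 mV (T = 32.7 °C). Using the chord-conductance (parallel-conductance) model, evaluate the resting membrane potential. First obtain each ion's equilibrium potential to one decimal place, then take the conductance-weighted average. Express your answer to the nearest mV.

E_Cl⁻ = (26.4/-1)·ln(128/6.92) = -77.0 mV
E_K⁺ = (26.4/1)·ln(3.59/115) = -91.5 mV
E_Na⁺ = (26.4/1)·ln(124/21.8) = 45.9 mV
Vm = (Σ gᵢEᵢ)/(Σ gᵢ) = (21·-77.0 + 19·-91.5 + 2.6·45.9) / (21 + 19 + 2.6)
= -3236.16 / 42.6 = -75.97 mV

-76 mV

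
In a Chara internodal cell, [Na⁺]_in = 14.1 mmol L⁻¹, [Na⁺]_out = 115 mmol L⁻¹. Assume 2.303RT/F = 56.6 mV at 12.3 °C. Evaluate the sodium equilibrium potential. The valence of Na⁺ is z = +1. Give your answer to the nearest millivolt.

52 mV

E = (56.6/z) · log₁₀([Na⁺]_out/[Na⁺]_in) with z = +1.
= (56.6/1) · log₁₀(115/14.1) = 56.60 · log₁₀(8.156)
= 56.60 · (0.9115) = 51.59 mV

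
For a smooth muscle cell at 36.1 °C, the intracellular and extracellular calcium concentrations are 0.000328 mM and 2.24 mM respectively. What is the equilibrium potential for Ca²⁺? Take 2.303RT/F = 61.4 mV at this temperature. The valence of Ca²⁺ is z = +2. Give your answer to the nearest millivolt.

118 mV

E = (61.4/z) · log₁₀([Ca²⁺]_out/[Ca²⁺]_in) with z = +2.
= (61.4/2) · log₁₀(2.24/0.000328) = 30.70 · log₁₀(6829)
= 30.70 · (3.8344) = 117.72 mV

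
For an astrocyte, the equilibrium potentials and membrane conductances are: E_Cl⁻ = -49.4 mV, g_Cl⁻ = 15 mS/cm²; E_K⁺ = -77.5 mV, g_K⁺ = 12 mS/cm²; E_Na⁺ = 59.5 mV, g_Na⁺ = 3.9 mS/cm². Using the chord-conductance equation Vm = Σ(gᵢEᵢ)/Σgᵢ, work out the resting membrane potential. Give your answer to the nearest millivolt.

Σ gᵢEᵢ = 15·(-49.4) + 12·(-77.5) + 3.9·(59.5) = -1438.95
Σ gᵢ = 15 + 12 + 3.9 = 30.9
Vm = -1438.95 / 30.9 = -46.57 mV

-47 mV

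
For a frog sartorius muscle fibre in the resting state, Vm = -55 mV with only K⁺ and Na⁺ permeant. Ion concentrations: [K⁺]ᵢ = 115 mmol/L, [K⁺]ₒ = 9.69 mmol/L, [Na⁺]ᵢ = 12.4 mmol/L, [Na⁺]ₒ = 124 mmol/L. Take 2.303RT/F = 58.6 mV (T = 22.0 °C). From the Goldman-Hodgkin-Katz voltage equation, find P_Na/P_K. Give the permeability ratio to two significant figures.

0.029

Let α = P_Na/P_K. GHK: Vm = 58.6·log₁₀[(Kₒ + α·Naₒ)/(Kᵢ + α·Naᵢ)].
10^(Vm/58.6) = 10^(-55.0/58.6) = 0.11519
So 0.11519·(Kᵢ + α·Naᵢ) = Kₒ + α·Naₒ → α = (0.11519·115.0 − 9.69) / (124.0 − 0.11519·12.4)
α = (13.25 − 9.69) / (124.0 − 1.428) = 3.557/122.6 = 0.02902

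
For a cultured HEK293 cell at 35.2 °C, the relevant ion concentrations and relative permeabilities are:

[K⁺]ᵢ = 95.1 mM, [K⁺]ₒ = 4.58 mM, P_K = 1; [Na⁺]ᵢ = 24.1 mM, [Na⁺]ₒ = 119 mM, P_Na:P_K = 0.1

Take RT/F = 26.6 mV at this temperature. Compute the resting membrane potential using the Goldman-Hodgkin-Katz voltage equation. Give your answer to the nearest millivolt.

-47 mV

Vm = 26.6 · ln[(Σ P·[cation]ₒ + Σ P·[anion]ᵢ) / (Σ P·[cation]ᵢ + Σ P·[anion]ₒ)]
Numerator = 1×4.58 + 0.1×119 = 16.48
Denominator = 1×95.1 + 0.1×24.1 = 97.51
Vm = 26.6 · ln(0.16901) = 26.6 × (-1.7778) = -47.29 mV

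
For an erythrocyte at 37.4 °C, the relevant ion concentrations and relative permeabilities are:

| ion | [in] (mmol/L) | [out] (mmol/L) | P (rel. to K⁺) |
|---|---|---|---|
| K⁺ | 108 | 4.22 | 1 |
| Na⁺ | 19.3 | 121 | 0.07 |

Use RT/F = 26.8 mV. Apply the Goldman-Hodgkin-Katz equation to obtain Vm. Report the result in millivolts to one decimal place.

Vm = 26.8 · ln[(Σ P·[cation]ₒ + Σ P·[anion]ᵢ) / (Σ P·[cation]ᵢ + Σ P·[anion]ₒ)]
Numerator = 1×4.22 + 0.07×121 = 12.69
Denominator = 1×108 + 0.07×19.3 = 109.4
Vm = 26.8 · ln(0.11605) = 26.8 × (-2.1537) = -57.72 mV

-57.7 mV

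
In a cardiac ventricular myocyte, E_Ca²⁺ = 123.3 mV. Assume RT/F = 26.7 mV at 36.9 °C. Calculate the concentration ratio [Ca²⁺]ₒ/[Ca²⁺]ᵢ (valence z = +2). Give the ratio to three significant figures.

ln([out]/[in]) = E·z/(26.7) = 123.3 × 2 / 26.7 = 9.2360
[out]/[in] = e^(9.2360) = 1.026e+04

10300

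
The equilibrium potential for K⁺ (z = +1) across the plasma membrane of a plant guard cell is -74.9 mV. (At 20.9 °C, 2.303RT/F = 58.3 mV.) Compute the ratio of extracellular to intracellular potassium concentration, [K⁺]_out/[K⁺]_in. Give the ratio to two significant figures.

0.052

log₁₀([out]/[in]) = E·z/(58.3) = -74.9 × 1 / 58.3 = -1.2847
[out]/[in] = 10^(-1.2847) = 0.05191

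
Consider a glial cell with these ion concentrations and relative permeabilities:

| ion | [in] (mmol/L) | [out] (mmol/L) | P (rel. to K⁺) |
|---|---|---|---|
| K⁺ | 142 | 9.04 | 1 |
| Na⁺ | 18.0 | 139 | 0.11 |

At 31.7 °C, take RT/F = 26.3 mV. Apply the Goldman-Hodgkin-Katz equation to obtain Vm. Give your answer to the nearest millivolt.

Vm = 26.3 · ln[(Σ P·[cation]ₒ + Σ P·[anion]ᵢ) / (Σ P·[cation]ᵢ + Σ P·[anion]ₒ)]
Numerator = 1×9.04 + 0.11×139 = 24.33
Denominator = 1×142 + 0.11×18.0 = 144
Vm = 26.3 · ln(0.16898) = 26.3 × (-1.7780) = -46.76 mV

-47 mV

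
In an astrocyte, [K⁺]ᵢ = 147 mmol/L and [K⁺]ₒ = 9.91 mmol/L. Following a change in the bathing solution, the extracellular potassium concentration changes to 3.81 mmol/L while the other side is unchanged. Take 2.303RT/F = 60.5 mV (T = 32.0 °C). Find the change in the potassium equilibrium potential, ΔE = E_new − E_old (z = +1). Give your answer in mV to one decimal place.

E_old = (60.5/1)·log₁₀(9.91/147) = -70.86 mV
E_new = (60.5/1)·log₁₀(3.81/147) = -95.98 mV
ΔE = -95.98 − (-70.86) = -25.12 mV

-25.1 mV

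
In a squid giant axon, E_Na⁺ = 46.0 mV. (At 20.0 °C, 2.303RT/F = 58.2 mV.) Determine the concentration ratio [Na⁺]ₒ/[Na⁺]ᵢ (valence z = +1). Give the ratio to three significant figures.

log₁₀([out]/[in]) = E·z/(58.2) = 46.0 × 1 / 58.2 = 0.7904
[out]/[in] = 10^(0.7904) = 6.171

6.17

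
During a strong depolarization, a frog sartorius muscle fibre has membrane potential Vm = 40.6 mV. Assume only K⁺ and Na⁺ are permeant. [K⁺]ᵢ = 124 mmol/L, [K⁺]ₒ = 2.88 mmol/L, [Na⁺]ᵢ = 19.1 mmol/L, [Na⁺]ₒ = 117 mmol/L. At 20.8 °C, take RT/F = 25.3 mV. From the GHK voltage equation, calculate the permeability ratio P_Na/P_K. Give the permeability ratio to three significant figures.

Let α = P_Na/P_K. GHK: Vm = 25.3·ln[(Kₒ + α·Naₒ)/(Kᵢ + α·Naᵢ)].
e^(Vm/25.3) = e^(40.6/25.3) = 4.9766
So 4.9766·(Kᵢ + α·Naᵢ) = Kₒ + α·Naₒ → α = (4.9766·124.0 − 2.88) / (117.0 − 4.9766·19.1)
α = (617.1 − 2.88) / (117.0 − 95.05) = 614.2/21.95 = 27.99

28.0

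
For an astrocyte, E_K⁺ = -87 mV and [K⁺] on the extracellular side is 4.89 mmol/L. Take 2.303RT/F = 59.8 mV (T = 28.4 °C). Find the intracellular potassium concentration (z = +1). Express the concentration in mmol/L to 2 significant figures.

140 mmol/L

Nernst: E = (59.8/1) · log₁₀([out]/[in]), so log₁₀([out]/[in]) = -87.0 × 1 / 59.8 = -1.4548.
[out]/[in] = 10^(-1.4548) = 0.03509.
[in] = 4.89 / 0.03509 = 139.4 mmol/L.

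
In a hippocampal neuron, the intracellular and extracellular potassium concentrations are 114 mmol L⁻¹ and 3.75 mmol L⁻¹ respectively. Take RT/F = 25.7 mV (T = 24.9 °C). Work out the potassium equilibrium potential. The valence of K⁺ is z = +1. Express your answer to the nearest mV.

E = (25.7/z) · ln([K⁺]_out/[K⁺]_in) with z = +1.
= (25.7/1) · ln(3.75/114) = 25.70 · ln(0.03289)
= 25.70 · (-3.4144) = -87.75 mV

-88 mV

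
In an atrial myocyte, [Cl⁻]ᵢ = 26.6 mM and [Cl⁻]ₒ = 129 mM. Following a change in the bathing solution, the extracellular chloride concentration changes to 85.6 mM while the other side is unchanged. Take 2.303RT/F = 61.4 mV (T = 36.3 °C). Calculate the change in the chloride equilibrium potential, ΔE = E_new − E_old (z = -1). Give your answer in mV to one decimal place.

10.9 mV

E_old = (61.4/-1)·log₁₀(129/26.6) = -42.10 mV
E_new = (61.4/-1)·log₁₀(85.6/26.6) = -31.17 mV
ΔE = -31.17 − (-42.10) = 10.94 mV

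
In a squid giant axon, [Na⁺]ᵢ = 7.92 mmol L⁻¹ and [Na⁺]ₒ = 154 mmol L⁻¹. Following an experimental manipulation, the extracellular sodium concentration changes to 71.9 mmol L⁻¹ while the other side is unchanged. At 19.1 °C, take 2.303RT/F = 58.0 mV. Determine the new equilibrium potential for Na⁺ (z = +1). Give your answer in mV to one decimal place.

After the shift: [Na⁺]_out = 71.9, [Na⁺]_in = 7.92 mmol L⁻¹.
E_new = (58.0/1)·log₁₀(71.9/7.92) = 58.00 · (0.9580) = 55.56 mV

55.6 mV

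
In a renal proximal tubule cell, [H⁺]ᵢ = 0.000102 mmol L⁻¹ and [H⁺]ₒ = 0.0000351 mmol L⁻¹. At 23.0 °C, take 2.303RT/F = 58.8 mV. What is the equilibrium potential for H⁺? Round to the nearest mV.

E = (58.8/z) · log₁₀([H⁺]_out/[H⁺]_in) with z = +1.
= (58.8/1) · log₁₀(0.0000351/0.000102) = 58.80 · log₁₀(0.3441)
= 58.80 · (-0.4633) = -27.24 mV

-27 mV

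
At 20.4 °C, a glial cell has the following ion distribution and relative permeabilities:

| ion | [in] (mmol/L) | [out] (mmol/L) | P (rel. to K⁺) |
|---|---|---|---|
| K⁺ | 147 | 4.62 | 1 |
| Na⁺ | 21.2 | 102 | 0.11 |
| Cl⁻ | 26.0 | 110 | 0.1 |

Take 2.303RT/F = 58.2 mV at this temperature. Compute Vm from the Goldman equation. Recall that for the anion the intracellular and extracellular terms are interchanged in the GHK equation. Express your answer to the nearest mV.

-55 mV

Vm = 58.2 · log₁₀[(Σ P·[cation]ₒ + Σ P·[anion]ᵢ) / (Σ P·[cation]ᵢ + Σ P·[anion]ₒ)]
Numerator = 1×4.62 + 0.11×102 + 0.1×26.0 = 18.44
Denominator = 1×147 + 0.11×21.2 + 0.1×110 = 160.3
Vm = 58.2 · log₁₀(0.11501) = 58.2 × (-0.9393) = -54.66 mV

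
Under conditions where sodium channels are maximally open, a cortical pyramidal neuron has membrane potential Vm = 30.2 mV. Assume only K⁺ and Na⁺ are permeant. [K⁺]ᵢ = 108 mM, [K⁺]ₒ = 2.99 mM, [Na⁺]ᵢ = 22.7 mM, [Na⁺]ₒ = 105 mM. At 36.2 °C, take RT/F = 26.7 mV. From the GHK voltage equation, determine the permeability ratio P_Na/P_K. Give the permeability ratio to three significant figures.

Let α = P_Na/P_K. GHK: Vm = 26.7·ln[(Kₒ + α·Naₒ)/(Kᵢ + α·Naᵢ)].
e^(Vm/26.7) = e^(30.2/26.7) = 3.099
So 3.099·(Kᵢ + α·Naᵢ) = Kₒ + α·Naₒ → α = (3.099·108.0 − 2.99) / (105.0 − 3.099·22.7)
α = (334.7 − 2.99) / (105.0 − 70.35) = 331.7/34.65 = 9.572

9.57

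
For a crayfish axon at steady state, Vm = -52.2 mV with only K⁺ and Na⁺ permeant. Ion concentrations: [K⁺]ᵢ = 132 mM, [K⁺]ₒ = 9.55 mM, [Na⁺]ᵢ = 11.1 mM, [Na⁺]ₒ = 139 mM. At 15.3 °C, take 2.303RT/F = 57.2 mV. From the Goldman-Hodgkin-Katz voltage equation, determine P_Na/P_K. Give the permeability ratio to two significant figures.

Let α = P_Na/P_K. GHK: Vm = 57.2·log₁₀[(Kₒ + α·Naₒ)/(Kᵢ + α·Naᵢ)].
10^(Vm/57.2) = 10^(-52.2/57.2) = 0.1223
So 0.1223·(Kᵢ + α·Naᵢ) = Kₒ + α·Naₒ → α = (0.1223·132.0 − 9.55) / (139.0 − 0.1223·11.1)
α = (16.14 − 9.55) / (139.0 − 1.357) = 6.593/137.6 = 0.0479

0.048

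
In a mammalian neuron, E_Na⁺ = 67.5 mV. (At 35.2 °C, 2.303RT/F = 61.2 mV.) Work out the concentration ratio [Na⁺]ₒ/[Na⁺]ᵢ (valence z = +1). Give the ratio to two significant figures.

13

log₁₀([out]/[in]) = E·z/(61.2) = 67.5 × 1 / 61.2 = 1.1029
[out]/[in] = 10^(1.1029) = 12.67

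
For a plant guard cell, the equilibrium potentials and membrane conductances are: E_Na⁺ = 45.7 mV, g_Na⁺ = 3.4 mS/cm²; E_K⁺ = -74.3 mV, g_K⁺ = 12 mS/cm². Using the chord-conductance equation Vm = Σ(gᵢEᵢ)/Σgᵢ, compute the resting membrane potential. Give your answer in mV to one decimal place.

-47.8 mV

Σ gᵢEᵢ = 3.4·(45.7) + 12·(-74.3) = -736.22
Σ gᵢ = 3.4 + 12 = 15.4
Vm = -736.22 / 15.4 = -47.81 mV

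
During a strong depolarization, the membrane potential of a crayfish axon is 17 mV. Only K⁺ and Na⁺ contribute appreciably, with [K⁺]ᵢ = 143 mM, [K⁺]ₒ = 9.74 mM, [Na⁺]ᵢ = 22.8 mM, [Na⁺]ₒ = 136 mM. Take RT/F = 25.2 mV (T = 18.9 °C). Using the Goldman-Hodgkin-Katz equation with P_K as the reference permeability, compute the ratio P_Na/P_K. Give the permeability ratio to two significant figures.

3.0

Let α = P_Na/P_K. GHK: Vm = 25.2·ln[(Kₒ + α·Naₒ)/(Kᵢ + α·Naᵢ)].
e^(Vm/25.2) = e^(17.0/25.2) = 1.9633
So 1.9633·(Kᵢ + α·Naᵢ) = Kₒ + α·Naₒ → α = (1.9633·143.0 − 9.74) / (136.0 − 1.9633·22.8)
α = (280.7 − 9.74) / (136.0 − 44.76) = 271/91.24 = 2.97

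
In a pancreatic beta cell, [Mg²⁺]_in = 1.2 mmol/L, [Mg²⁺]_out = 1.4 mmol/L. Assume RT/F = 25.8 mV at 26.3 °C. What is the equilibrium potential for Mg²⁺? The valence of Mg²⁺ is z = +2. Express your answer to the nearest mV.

2 mV

E = (25.8/z) · ln([Mg²⁺]_out/[Mg²⁺]_in) with z = +2.
= (25.8/2) · ln(1.4/1.2) = 12.90 · ln(1.167)
= 12.90 · (0.1542) = 1.99 mV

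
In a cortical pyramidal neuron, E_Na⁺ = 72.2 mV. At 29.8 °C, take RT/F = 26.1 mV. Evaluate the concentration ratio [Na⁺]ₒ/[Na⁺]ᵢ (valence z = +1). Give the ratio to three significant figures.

15.9

ln([out]/[in]) = E·z/(26.1) = 72.2 × 1 / 26.1 = 2.7663
[out]/[in] = e^(2.7663) = 15.9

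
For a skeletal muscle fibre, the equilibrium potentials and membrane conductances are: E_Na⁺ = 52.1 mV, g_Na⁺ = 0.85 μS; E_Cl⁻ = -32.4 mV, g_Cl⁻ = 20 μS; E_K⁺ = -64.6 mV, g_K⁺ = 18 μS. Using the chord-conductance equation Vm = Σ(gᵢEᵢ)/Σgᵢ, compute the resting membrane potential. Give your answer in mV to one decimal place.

Σ gᵢEᵢ = 0.85·(52.1) + 20·(-32.4) + 18·(-64.6) = -1766.51
Σ gᵢ = 0.85 + 20 + 18 = 38.85
Vm = -1766.51 / 38.85 = -45.47 mV

-45.5 mV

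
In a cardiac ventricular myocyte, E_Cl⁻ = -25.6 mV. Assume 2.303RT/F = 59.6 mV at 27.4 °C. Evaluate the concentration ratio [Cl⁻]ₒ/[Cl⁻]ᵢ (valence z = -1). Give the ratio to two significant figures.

log₁₀([out]/[in]) = E·z/(59.6) = -25.6 × -1 / 59.6 = 0.4295
[out]/[in] = 10^(0.4295) = 2.689

2.7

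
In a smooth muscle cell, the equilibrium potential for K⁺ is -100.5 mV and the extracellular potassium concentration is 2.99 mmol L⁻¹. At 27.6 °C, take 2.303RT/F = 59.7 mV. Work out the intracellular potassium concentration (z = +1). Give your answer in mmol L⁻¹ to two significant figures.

Nernst: E = (59.7/1) · log₁₀([out]/[in]), so log₁₀([out]/[in]) = -100.5 × 1 / 59.7 = -1.6834.
[out]/[in] = 10^(-1.6834) = 0.02073.
[in] = 2.99 / 0.02073 = 144.2 mmol L⁻¹.

140 mmol L⁻¹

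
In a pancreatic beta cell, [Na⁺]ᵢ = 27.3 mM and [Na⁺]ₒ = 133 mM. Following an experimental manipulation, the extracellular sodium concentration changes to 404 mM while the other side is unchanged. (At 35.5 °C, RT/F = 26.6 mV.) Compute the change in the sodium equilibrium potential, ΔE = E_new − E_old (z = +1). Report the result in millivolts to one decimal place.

E_old = (26.6/1)·ln(133/27.3) = 42.12 mV
E_new = (26.6/1)·ln(404/27.3) = 71.67 mV
ΔE = 71.67 − (42.12) = 29.55 mV

29.6 mV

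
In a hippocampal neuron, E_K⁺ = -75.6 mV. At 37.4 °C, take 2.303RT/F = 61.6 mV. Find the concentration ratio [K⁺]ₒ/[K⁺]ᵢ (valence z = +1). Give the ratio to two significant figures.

log₁₀([out]/[in]) = E·z/(61.6) = -75.6 × 1 / 61.6 = -1.2273
[out]/[in] = 10^(-1.2273) = 0.05926

0.059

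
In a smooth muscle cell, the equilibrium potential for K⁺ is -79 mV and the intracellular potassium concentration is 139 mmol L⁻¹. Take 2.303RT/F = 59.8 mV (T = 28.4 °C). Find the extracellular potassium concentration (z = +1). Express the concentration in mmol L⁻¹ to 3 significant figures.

6.64 mmol L⁻¹

Nernst: E = (59.8/1) · log₁₀([out]/[in]), so log₁₀([out]/[in]) = -79.0 × 1 / 59.8 = -1.3211.
[out]/[in] = 10^(-1.3211) = 0.04775.
[out] = 0.04775 × 139 = 6.637 mmol L⁻¹.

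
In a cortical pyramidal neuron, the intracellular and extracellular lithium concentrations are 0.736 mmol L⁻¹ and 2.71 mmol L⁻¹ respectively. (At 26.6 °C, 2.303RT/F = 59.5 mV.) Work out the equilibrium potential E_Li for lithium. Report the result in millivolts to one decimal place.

E = (59.5/z) · log₁₀([Li⁺]_out/[Li⁺]_in) with z = +1.
= (59.5/1) · log₁₀(2.71/0.736) = 59.50 · log₁₀(3.682)
= 59.50 · (0.5661) = 33.68 mV

33.7 mV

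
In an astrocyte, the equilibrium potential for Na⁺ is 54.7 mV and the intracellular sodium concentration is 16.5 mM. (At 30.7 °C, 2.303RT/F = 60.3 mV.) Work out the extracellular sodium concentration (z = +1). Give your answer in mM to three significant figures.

Nernst: E = (60.3/1) · log₁₀([out]/[in]), so log₁₀([out]/[in]) = 54.7 × 1 / 60.3 = 0.9071.
[out]/[in] = 10^(0.9071) = 8.075.
[out] = 8.075 × 16.5 = 133.2 mM.

133 mM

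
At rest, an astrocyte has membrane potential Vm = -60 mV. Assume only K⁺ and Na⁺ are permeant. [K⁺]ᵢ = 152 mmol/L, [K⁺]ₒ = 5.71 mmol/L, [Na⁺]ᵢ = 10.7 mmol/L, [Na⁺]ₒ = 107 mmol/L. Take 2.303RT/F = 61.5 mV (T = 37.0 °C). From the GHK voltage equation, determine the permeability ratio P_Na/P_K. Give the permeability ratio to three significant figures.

0.0979

Let α = P_Na/P_K. GHK: Vm = 61.5·log₁₀[(Kₒ + α·Naₒ)/(Kᵢ + α·Naᵢ)].
10^(Vm/61.5) = 10^(-60.0/61.5) = 0.10578
So 0.10578·(Kᵢ + α·Naᵢ) = Kₒ + α·Naₒ → α = (0.10578·152.0 − 5.71) / (107.0 − 0.10578·10.7)
α = (16.08 − 5.71) / (107.0 − 1.132) = 10.37/105.9 = 0.09793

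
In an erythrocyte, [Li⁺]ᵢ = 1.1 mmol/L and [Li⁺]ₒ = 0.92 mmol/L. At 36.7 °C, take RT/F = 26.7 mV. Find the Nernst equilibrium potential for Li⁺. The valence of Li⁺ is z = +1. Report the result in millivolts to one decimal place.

-4.8 mV

E = (26.7/z) · ln([Li⁺]_out/[Li⁺]_in) with z = +1.
= (26.7/1) · ln(0.92/1.1) = 26.70 · ln(0.8364)
= 26.70 · (-0.1787) = -4.77 mV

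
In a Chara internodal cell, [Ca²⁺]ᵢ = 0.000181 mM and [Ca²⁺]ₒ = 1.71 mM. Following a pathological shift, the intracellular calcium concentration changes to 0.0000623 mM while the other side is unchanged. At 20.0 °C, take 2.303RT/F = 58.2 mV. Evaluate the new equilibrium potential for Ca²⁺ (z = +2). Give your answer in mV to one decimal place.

129.2 mV

After the shift: [Ca²⁺]_out = 1.71, [Ca²⁺]_in = 0.0000623 mM.
E_new = (58.2/2)·log₁₀(1.71/0.0000623) = 29.10 · (4.4385) = 129.16 mV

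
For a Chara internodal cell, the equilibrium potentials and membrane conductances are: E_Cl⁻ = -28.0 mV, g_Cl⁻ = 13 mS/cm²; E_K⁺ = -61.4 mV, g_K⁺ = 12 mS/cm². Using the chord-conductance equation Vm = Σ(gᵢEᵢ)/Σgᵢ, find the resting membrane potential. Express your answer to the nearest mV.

-44 mV

Σ gᵢEᵢ = 13·(-28.0) + 12·(-61.4) = -1100.80
Σ gᵢ = 13 + 12 = 25
Vm = -1100.80 / 25 = -44.03 mV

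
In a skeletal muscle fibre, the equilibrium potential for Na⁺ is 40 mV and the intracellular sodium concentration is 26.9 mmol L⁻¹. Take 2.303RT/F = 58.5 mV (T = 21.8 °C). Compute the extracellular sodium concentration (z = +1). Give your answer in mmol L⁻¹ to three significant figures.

130 mmol L⁻¹

Nernst: E = (58.5/1) · log₁₀([out]/[in]), so log₁₀([out]/[in]) = 40.0 × 1 / 58.5 = 0.6838.
[out]/[in] = 10^(0.6838) = 4.828.
[out] = 4.828 × 26.9 = 129.9 mmol L⁻¹.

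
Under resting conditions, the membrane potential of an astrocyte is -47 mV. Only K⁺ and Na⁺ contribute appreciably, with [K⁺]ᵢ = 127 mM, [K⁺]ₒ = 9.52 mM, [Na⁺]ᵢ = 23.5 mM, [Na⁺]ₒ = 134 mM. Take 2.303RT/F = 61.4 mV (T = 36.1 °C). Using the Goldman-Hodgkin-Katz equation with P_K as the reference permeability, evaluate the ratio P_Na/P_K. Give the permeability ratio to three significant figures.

0.0944

Let α = P_Na/P_K. GHK: Vm = 61.4·log₁₀[(Kₒ + α·Naₒ)/(Kᵢ + α·Naᵢ)].
10^(Vm/61.4) = 10^(-47.0/61.4) = 0.1716
So 0.1716·(Kᵢ + α·Naᵢ) = Kₒ + α·Naₒ → α = (0.1716·127.0 − 9.52) / (134.0 − 0.1716·23.5)
α = (21.79 − 9.52) / (134.0 − 4.033) = 12.27/130 = 0.09444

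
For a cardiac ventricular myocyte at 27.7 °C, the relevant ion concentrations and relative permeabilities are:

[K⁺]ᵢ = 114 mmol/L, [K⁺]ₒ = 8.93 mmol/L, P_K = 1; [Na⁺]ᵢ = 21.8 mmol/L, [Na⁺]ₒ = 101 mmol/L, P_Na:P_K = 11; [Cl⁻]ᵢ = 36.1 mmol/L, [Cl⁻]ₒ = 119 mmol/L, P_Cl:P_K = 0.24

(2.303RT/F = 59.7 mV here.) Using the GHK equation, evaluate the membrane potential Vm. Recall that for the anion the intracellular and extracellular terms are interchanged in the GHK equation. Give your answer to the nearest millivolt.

28 mV

Vm = 59.7 · log₁₀[(Σ P·[cation]ₒ + Σ P·[anion]ᵢ) / (Σ P·[cation]ᵢ + Σ P·[anion]ₒ)]
Numerator = 1×8.93 + 11×101 + 0.24×36.1 = 1129
Denominator = 1×114 + 11×21.8 + 0.24×119 = 382.4
Vm = 59.7 · log₁₀(2.9517) = 59.7 × (0.4701) = 28.06 mV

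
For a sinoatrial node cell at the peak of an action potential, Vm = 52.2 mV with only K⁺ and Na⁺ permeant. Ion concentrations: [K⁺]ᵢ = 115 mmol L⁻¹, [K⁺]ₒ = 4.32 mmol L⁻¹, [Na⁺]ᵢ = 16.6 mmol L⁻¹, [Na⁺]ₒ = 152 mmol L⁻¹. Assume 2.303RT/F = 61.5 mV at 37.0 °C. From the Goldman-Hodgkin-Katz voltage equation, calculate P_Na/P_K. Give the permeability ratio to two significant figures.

Let α = P_Na/P_K. GHK: Vm = 61.5·log₁₀[(Kₒ + α·Naₒ)/(Kᵢ + α·Naᵢ)].
10^(Vm/61.5) = 10^(52.2/61.5) = 7.0596
So 7.0596·(Kᵢ + α·Naᵢ) = Kₒ + α·Naₒ → α = (7.0596·115.0 − 4.32) / (152.0 − 7.0596·16.6)
α = (811.9 − 4.32) / (152.0 − 117.2) = 807.5/34.81 = 23.2

23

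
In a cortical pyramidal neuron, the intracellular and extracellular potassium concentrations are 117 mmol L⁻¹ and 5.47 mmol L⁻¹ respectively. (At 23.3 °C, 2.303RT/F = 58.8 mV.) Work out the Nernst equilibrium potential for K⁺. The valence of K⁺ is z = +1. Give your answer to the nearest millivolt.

E = (58.8/z) · log₁₀([K⁺]_out/[K⁺]_in) with z = +1.
= (58.8/1) · log₁₀(5.47/117) = 58.80 · log₁₀(0.04675)
= 58.80 · (-1.3302) = -78.22 mV

-78 mV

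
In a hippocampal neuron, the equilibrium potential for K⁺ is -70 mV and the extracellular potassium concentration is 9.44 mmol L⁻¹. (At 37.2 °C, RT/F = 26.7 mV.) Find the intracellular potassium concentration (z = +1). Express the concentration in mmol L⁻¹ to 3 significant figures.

Nernst: E = (26.7/1) · ln([out]/[in]), so ln([out]/[in]) = -70.0 × 1 / 26.7 = -2.6217.
[out]/[in] = e^(-2.6217) = 0.07268.
[in] = 9.44 / 0.07268 = 129.9 mmol L⁻¹.

130 mmol L⁻¹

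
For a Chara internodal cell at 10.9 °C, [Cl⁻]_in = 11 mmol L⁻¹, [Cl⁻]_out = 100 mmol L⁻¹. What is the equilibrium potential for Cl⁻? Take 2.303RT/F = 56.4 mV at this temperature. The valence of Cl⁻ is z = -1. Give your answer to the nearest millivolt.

-54 mV

E = (56.4/z) · log₁₀([Cl⁻]_out/[Cl⁻]_in) with z = -1.
For an anion, dividing by z = -1 reverses the sign.
= (56.4/-1) · log₁₀(100/11) = -56.40 · log₁₀(9.091)
= -56.40 · (0.9586) = -54.07 mV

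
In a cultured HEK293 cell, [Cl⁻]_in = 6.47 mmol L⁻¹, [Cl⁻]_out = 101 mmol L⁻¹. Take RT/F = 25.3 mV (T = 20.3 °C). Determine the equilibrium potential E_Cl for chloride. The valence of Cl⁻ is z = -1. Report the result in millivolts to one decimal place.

E = (25.3/z) · ln([Cl⁻]_out/[Cl⁻]_in) with z = -1.
For an anion, dividing by z = -1 reverses the sign.
= (25.3/-1) · ln(101/6.47) = -25.30 · ln(15.61)
= -25.30 · (2.7479) = -69.52 mV

-69.5 mV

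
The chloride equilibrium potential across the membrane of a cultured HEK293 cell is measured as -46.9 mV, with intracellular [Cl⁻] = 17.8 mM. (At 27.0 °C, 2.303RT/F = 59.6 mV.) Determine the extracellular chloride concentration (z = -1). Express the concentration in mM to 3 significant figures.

Nernst: E = (59.6/-1) · log₁₀([out]/[in]), so log₁₀([out]/[in]) = -46.9 × -1 / 59.6 = 0.7869.
[out]/[in] = 10^(0.7869) = 6.122.
[out] = 6.122 × 17.8 = 109 mM.

109 mM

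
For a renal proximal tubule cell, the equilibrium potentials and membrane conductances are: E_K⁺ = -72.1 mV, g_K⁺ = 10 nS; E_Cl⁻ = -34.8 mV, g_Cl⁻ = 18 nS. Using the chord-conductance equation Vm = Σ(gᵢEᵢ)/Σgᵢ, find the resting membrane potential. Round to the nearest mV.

-48 mV

Σ gᵢEᵢ = 10·(-72.1) + 18·(-34.8) = -1347.40
Σ gᵢ = 10 + 18 = 28
Vm = -1347.40 / 28 = -48.12 mV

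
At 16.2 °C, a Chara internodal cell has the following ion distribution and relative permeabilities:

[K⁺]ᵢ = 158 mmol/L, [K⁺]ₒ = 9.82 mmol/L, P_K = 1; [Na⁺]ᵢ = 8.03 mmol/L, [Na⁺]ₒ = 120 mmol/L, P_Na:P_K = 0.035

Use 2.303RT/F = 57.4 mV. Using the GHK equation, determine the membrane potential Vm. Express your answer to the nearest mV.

-60 mV

Vm = 57.4 · log₁₀[(Σ P·[cation]ₒ + Σ P·[anion]ᵢ) / (Σ P·[cation]ᵢ + Σ P·[anion]ₒ)]
Numerator = 1×9.82 + 0.035×120 = 14.02
Denominator = 1×158 + 0.035×8.03 = 158.3
Vm = 57.4 · log₁₀(0.088577) = 57.4 × (-1.0527) = -60.42 mV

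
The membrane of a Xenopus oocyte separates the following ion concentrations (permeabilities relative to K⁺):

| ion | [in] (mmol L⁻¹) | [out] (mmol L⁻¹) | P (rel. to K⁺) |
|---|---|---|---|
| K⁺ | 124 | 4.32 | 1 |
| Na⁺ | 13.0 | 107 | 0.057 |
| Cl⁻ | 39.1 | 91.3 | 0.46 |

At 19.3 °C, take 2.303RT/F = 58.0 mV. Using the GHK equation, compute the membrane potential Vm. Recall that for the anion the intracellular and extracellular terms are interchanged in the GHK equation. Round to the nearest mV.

Vm = 58.0 · log₁₀[(Σ P·[cation]ₒ + Σ P·[anion]ᵢ) / (Σ P·[cation]ᵢ + Σ P·[anion]ₒ)]
Numerator = 1×4.32 + 0.057×107 + 0.46×39.1 = 28.41
Denominator = 1×124 + 0.057×13.0 + 0.46×91.3 = 166.7
Vm = 58.0 · log₁₀(0.17036) = 58.0 × (-0.7686) = -44.58 mV

-45 mV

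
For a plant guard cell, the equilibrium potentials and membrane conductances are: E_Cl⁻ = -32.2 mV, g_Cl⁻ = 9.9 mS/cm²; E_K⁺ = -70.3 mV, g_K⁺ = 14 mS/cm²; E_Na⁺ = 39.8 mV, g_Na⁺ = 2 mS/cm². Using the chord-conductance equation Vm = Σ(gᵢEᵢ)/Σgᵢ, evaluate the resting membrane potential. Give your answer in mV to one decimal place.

Σ gᵢEᵢ = 9.9·(-32.2) + 14·(-70.3) + 2·(39.8) = -1223.38
Σ gᵢ = 9.9 + 14 + 2 = 25.9
Vm = -1223.38 / 25.9 = -47.23 mV

-47.2 mV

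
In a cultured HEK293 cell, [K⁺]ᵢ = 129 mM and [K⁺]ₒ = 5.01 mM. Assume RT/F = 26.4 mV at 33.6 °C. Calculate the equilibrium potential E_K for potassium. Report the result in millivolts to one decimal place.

E = (26.4/z) · ln([K⁺]_out/[K⁺]_in) with z = +1.
= (26.4/1) · ln(5.01/129) = 26.40 · ln(0.03884)
= 26.40 · (-3.2484) = -85.76 mV

-85.8 mV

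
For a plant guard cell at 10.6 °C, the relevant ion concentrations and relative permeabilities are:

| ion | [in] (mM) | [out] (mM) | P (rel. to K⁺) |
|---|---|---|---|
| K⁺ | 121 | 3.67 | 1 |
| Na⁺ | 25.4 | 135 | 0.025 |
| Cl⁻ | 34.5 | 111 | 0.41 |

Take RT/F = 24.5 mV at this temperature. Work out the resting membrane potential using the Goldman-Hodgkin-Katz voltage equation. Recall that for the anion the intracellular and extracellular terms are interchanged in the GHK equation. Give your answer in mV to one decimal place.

Vm = 24.5 · ln[(Σ P·[cation]ₒ + Σ P·[anion]ᵢ) / (Σ P·[cation]ᵢ + Σ P·[anion]ₒ)]
Numerator = 1×3.67 + 0.025×135 + 0.41×34.5 = 21.19
Denominator = 1×121 + 0.025×25.4 + 0.41×111 = 167.1
Vm = 24.5 · ln(0.12678) = 24.5 × (-2.0653) = -50.60 mV

-50.6 mV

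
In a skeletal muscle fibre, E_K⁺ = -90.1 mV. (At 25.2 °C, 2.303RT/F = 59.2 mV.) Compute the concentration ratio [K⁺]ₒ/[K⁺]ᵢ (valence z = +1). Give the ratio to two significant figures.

0.030

log₁₀([out]/[in]) = E·z/(59.2) = -90.1 × 1 / 59.2 = -1.5220
[out]/[in] = 10^(-1.5220) = 0.03006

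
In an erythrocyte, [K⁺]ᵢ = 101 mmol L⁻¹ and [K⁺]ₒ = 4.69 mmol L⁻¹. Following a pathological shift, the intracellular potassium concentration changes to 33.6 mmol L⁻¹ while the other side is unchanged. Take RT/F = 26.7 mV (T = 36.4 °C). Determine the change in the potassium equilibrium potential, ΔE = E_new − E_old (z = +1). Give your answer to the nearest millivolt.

29 mV

E_old = (26.7/1)·ln(4.69/101) = -81.96 mV
E_new = (26.7/1)·ln(4.69/33.6) = -52.57 mV
ΔE = -52.57 − (-81.96) = 29.39 mV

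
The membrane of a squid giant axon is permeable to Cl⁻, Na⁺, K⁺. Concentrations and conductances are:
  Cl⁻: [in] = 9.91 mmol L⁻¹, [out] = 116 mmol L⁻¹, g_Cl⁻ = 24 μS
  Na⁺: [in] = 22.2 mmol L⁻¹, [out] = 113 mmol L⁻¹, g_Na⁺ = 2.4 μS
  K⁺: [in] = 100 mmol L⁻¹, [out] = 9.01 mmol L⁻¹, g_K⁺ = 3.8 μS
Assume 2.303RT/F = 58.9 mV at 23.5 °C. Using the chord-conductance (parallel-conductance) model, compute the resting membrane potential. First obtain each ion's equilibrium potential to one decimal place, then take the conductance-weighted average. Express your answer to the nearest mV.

E_Cl⁻ = (58.9/-1)·log₁₀(116/9.91) = -62.9 mV
E_Na⁺ = (58.9/1)·log₁₀(113/22.2) = 41.6 mV
E_K⁺ = (58.9/1)·log₁₀(9.01/100) = -61.6 mV
Vm = (Σ gᵢEᵢ)/(Σ gᵢ) = (24·-62.9 + 2.4·41.6 + 3.8·-61.6) / (24 + 2.4 + 3.8)
= -1643.84 / 30.2 = -54.43 mV

-54 mV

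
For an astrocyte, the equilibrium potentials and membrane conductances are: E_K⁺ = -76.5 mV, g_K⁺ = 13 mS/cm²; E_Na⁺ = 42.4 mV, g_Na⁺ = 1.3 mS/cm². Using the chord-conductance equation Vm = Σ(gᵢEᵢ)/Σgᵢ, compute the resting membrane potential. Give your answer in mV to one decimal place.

Σ gᵢEᵢ = 13·(-76.5) + 1.3·(42.4) = -939.38
Σ gᵢ = 13 + 1.3 = 14.3
Vm = -939.38 / 14.3 = -65.69 mV

-65.7 mV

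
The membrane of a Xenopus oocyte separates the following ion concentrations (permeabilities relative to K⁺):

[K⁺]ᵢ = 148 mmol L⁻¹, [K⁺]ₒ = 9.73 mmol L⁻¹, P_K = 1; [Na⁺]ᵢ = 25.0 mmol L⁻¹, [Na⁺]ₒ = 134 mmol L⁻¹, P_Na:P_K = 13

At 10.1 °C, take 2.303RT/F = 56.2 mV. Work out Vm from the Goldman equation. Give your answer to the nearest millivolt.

Vm = 56.2 · log₁₀[(Σ P·[cation]ₒ + Σ P·[anion]ᵢ) / (Σ P·[cation]ᵢ + Σ P·[anion]ₒ)]
Numerator = 1×9.73 + 13×134 = 1752
Denominator = 1×148 + 13×25.0 = 473
Vm = 56.2 · log₁₀(3.7034) = 56.2 × (0.5686) = 31.96 mV

32 mV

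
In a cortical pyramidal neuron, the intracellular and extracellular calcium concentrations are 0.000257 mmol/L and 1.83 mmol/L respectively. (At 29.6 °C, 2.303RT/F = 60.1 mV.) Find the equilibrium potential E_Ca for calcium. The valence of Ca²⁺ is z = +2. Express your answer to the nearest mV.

116 mV

E = (60.1/z) · log₁₀([Ca²⁺]_out/[Ca²⁺]_in) with z = +2.
= (60.1/2) · log₁₀(1.83/0.000257) = 30.05 · log₁₀(7121)
= 30.05 · (3.8525) = 115.77 mV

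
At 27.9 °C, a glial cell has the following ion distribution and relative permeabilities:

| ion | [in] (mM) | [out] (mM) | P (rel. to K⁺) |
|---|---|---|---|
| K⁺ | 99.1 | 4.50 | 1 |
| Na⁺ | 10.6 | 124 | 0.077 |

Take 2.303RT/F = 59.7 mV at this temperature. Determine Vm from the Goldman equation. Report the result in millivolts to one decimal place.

Vm = 59.7 · log₁₀[(Σ P·[cation]ₒ + Σ P·[anion]ᵢ) / (Σ P·[cation]ᵢ + Σ P·[anion]ₒ)]
Numerator = 1×4.50 + 0.077×124 = 14.05
Denominator = 1×99.1 + 0.077×10.6 = 99.92
Vm = 59.7 · log₁₀(0.1406) = 59.7 × (-0.8520) = -50.87 mV

-50.9 mV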